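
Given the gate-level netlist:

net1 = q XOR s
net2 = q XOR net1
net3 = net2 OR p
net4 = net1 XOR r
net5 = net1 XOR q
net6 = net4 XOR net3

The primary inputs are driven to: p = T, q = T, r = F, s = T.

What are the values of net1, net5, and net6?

net1 = q XOR s = T XOR T = F
net2 = q XOR net1 = T XOR F = T
net3 = net2 OR p = T OR T = T
net4 = net1 XOR r = F XOR F = F
net5 = net1 XOR q = F XOR T = T
net6 = net4 XOR net3 = F XOR T = T

net1 = F, net5 = T, net6 = T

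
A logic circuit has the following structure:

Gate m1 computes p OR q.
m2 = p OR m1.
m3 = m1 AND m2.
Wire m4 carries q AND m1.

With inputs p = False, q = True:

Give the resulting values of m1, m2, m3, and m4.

m1 = True, m2 = True, m3 = True, m4 = True

m1 = p OR q = False OR True = True
m2 = p OR m1 = False OR True = True
m3 = m1 AND m2 = True AND True = True
m4 = q AND m1 = True AND True = True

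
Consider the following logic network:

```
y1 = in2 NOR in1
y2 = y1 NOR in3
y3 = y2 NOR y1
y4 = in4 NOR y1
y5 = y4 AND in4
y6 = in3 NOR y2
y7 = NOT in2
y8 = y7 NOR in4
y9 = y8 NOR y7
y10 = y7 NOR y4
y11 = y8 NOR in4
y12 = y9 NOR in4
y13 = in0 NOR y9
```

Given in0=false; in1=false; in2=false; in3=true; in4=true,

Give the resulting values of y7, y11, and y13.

y7 = NOT in2 = NOT false = true
y8 = y7 NOR in4 = true NOR true = false
y9 = y8 NOR y7 = false NOR true = false
y11 = y8 NOR in4 = false NOR true = false
y13 = in0 NOR y9 = false NOR false = true

y7 = true, y11 = false, y13 = true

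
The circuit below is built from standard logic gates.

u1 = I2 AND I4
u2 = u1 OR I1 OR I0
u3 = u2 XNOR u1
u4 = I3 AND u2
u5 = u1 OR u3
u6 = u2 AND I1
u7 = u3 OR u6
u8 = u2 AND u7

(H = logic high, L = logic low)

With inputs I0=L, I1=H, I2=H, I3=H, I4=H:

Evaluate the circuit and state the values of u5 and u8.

u5 = H, u8 = H

u1 = I2 AND I4 = H AND H = H
u2 = u1 OR I1 OR I0 = H OR H OR L = H
u3 = u2 XNOR u1 = H XNOR H = H
u5 = u1 OR u3 = H OR H = H
u6 = u2 AND I1 = H AND H = H
u7 = u3 OR u6 = H OR H = H
u8 = u2 AND u7 = H AND H = H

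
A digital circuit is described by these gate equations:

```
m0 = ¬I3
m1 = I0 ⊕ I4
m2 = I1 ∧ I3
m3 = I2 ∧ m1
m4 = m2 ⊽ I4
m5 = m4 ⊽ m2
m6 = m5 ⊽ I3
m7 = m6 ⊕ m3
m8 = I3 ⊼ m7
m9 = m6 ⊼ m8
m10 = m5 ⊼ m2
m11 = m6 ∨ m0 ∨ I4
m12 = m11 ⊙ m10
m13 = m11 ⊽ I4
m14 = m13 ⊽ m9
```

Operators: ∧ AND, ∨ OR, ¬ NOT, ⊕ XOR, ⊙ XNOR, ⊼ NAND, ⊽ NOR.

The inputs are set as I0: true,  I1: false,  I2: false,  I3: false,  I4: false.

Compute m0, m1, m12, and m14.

m0 = NOT I3 = NOT false = true
m1 = I0 XOR I4 = true XOR false = true
m2 = I1 AND I3 = false AND false = false
m3 = I2 AND m1 = false AND true = false
m4 = m2 NOR I4 = false NOR false = true
m5 = m4 NOR m2 = true NOR false = false
m6 = m5 NOR I3 = false NOR false = true
m7 = m6 XOR m3 = true XOR false = true
m8 = I3 NAND m7 = false NAND true = true
m9 = m6 NAND m8 = true NAND true = false
m10 = m5 NAND m2 = false NAND false = true
m11 = m6 OR m0 OR I4 = true OR true OR false = true
m12 = m11 XNOR m10 = true XNOR true = true
m13 = m11 NOR I4 = true NOR false = false
m14 = m13 NOR m9 = false NOR false = true

m0 = true  m1 = true  m12 = true  m14 = true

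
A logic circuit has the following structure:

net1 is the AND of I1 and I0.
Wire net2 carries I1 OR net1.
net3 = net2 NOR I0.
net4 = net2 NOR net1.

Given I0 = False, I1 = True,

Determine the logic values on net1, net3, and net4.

net1 = False; net3 = False; net4 = False

net1 = I1 AND I0 = True AND False = False
net2 = I1 OR net1 = True OR False = True
net3 = net2 NOR I0 = True NOR False = False
net4 = net2 NOR net1 = True NOR False = False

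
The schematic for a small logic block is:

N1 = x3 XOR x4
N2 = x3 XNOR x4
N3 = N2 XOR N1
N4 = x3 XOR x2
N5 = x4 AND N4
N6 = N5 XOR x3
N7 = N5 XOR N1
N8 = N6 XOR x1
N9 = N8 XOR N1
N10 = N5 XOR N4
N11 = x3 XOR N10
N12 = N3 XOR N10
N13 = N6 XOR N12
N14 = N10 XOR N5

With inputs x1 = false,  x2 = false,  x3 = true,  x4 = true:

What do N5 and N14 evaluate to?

N5 = true, N14 = true

N4 = x3 XOR x2 = true XOR false = true
N5 = x4 AND N4 = true AND true = true
N10 = N5 XOR N4 = true XOR true = false
N14 = N10 XOR N5 = false XOR true = true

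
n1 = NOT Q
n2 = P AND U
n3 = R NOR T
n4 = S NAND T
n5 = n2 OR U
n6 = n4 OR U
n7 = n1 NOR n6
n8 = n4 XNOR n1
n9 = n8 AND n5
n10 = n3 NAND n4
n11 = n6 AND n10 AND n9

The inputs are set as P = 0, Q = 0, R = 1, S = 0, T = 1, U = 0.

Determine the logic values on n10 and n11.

n10 = 1; n11 = 0

n1 = NOT Q = NOT 0 = 1
n2 = P AND U = 0 AND 0 = 0
n3 = R NOR T = 1 NOR 1 = 0
n4 = S NAND T = 0 NAND 1 = 1
n5 = n2 OR U = 0 OR 0 = 0
n6 = n4 OR U = 1 OR 0 = 1
n8 = n4 XNOR n1 = 1 XNOR 1 = 1
n9 = n8 AND n5 = 1 AND 0 = 0
n10 = n3 NAND n4 = 0 NAND 1 = 1
n11 = n6 AND n10 AND n9 = 1 AND 1 AND 0 = 0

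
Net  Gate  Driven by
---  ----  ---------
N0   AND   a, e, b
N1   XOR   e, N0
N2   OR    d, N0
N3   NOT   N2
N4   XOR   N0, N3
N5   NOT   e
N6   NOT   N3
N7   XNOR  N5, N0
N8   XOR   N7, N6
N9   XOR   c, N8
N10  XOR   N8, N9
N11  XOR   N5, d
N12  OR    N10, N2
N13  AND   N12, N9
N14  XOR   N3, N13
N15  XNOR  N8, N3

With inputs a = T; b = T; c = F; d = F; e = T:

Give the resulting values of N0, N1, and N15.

N0 = T, N1 = F, N15 = F

N0 = a AND e AND b = T AND T AND T = T
N1 = e XOR N0 = T XOR T = F
N2 = d OR N0 = F OR T = T
N3 = NOT N2 = NOT T = F
N5 = NOT e = NOT T = F
N6 = NOT N3 = NOT F = T
N7 = N5 XNOR N0 = F XNOR T = F
N8 = N7 XOR N6 = F XOR T = T
N15 = N8 XNOR N3 = T XNOR F = F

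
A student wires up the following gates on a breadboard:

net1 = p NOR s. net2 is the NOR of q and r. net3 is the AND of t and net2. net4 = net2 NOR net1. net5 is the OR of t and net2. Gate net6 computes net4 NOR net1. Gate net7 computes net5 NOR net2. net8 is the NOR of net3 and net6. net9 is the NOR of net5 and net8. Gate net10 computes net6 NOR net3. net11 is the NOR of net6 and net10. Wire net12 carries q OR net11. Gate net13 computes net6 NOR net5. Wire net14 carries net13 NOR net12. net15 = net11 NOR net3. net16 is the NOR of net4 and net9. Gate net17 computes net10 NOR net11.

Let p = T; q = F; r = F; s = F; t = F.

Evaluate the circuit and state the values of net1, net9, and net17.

net1 = F  net9 = F  net17 = T

net1 = p NOR s = T NOR F = F
net2 = q NOR r = F NOR F = T
net3 = t AND net2 = F AND T = F
net4 = net2 NOR net1 = T NOR F = F
net5 = t OR net2 = F OR T = T
net6 = net4 NOR net1 = F NOR F = T
net8 = net3 NOR net6 = F NOR T = F
net9 = net5 NOR net8 = T NOR F = F
net10 = net6 NOR net3 = T NOR F = F
net11 = net6 NOR net10 = T NOR F = F
net17 = net10 NOR net11 = F NOR F = T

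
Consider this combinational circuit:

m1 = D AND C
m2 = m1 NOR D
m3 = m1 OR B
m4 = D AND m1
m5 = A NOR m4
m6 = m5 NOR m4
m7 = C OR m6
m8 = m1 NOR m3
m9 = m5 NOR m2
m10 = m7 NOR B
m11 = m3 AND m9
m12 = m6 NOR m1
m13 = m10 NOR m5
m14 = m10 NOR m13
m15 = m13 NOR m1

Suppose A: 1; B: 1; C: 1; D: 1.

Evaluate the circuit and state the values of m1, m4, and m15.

m1 = 1, m4 = 1, m15 = 0

m1 = D AND C = 1 AND 1 = 1
m4 = D AND m1 = 1 AND 1 = 1
m5 = A NOR m4 = 1 NOR 1 = 0
m6 = m5 NOR m4 = 0 NOR 1 = 0
m7 = C OR m6 = 1 OR 0 = 1
m10 = m7 NOR B = 1 NOR 1 = 0
m13 = m10 NOR m5 = 0 NOR 0 = 1
m15 = m13 NOR m1 = 1 NOR 1 = 0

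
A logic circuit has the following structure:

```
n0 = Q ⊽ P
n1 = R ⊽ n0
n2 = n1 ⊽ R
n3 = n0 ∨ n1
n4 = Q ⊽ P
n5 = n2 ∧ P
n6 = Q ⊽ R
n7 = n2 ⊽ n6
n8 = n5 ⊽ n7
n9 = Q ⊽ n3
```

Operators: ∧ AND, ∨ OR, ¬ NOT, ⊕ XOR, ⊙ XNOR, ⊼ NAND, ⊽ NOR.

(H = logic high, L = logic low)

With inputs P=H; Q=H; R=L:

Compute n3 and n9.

n3 = H  n9 = L

n0 = Q NOR P = H NOR H = L
n1 = R NOR n0 = L NOR L = H
n3 = n0 OR n1 = L OR H = H
n9 = Q NOR n3 = H NOR H = L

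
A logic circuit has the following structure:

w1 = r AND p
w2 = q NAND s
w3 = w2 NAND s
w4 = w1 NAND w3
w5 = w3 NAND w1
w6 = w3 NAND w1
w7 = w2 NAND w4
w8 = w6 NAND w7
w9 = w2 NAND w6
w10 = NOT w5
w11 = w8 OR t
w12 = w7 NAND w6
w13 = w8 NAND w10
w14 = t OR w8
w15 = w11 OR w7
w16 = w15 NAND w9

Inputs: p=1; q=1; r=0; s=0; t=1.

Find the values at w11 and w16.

w1 = r AND p = 0 AND 1 = 0
w2 = q NAND s = 1 NAND 0 = 1
w3 = w2 NAND s = 1 NAND 0 = 1
w4 = w1 NAND w3 = 0 NAND 1 = 1
w6 = w3 NAND w1 = 1 NAND 0 = 1
w7 = w2 NAND w4 = 1 NAND 1 = 0
w8 = w6 NAND w7 = 1 NAND 0 = 1
w9 = w2 NAND w6 = 1 NAND 1 = 0
w11 = w8 OR t = 1 OR 1 = 1
w15 = w11 OR w7 = 1 OR 0 = 1
w16 = w15 NAND w9 = 1 NAND 0 = 1

w11 = 1  w16 = 1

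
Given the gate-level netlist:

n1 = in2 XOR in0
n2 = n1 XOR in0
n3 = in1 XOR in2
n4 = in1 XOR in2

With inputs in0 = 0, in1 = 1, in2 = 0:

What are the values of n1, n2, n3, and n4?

n1 = 0; n2 = 0; n3 = 1; n4 = 1

n1 = in2 XOR in0 = 0 XOR 0 = 0
n2 = n1 XOR in0 = 0 XOR 0 = 0
n3 = in1 XOR in2 = 1 XOR 0 = 1
n4 = in1 XOR in2 = 1 XOR 0 = 1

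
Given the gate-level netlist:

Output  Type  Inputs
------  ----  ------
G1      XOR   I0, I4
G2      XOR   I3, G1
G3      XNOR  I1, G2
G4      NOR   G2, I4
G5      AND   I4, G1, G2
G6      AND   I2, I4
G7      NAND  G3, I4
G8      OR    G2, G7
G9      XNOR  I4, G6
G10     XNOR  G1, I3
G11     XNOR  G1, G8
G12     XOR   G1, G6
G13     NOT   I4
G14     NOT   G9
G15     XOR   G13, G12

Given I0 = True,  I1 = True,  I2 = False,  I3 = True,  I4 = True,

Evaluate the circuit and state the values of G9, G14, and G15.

G9 = False; G14 = True; G15 = False

G1 = I0 XOR I4 = True XOR True = False
G6 = I2 AND I4 = False AND True = False
G9 = I4 XNOR G6 = True XNOR False = False
G12 = G1 XOR G6 = False XOR False = False
G13 = NOT I4 = NOT True = False
G14 = NOT G9 = NOT False = True
G15 = G13 XOR G12 = False XOR False = False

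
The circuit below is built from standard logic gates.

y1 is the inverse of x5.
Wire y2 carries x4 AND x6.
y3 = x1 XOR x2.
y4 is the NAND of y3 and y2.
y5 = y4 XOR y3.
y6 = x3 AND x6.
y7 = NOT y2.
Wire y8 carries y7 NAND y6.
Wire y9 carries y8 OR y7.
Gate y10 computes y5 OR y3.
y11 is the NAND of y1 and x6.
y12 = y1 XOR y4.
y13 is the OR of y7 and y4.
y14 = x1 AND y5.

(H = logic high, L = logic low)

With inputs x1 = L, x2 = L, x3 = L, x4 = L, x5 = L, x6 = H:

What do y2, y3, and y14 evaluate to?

y2 = L  y3 = L  y14 = L

y2 = x4 AND x6 = L AND H = L
y3 = x1 XOR x2 = L XOR L = L
y4 = y3 NAND y2 = L NAND L = H
y5 = y4 XOR y3 = H XOR L = H
y14 = x1 AND y5 = L AND H = L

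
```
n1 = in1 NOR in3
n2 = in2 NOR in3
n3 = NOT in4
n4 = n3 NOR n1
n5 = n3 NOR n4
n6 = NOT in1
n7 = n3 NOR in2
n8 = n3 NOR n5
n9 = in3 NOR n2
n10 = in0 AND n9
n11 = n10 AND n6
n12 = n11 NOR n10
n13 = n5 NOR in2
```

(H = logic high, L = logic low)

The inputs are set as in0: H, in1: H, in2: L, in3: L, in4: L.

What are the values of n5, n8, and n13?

n5 = L, n8 = L, n13 = H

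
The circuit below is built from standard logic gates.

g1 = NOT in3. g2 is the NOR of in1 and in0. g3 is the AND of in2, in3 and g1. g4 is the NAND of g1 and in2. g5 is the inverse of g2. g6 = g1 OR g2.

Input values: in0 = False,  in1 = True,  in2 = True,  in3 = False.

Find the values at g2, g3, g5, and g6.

g2 = False; g3 = False; g5 = True; g6 = True

g1 = NOT in3 = NOT False = True
g2 = in1 NOR in0 = True NOR False = False
g3 = in2 AND in3 AND g1 = True AND False AND True = False
g5 = NOT g2 = NOT False = True
g6 = g1 OR g2 = True OR False = True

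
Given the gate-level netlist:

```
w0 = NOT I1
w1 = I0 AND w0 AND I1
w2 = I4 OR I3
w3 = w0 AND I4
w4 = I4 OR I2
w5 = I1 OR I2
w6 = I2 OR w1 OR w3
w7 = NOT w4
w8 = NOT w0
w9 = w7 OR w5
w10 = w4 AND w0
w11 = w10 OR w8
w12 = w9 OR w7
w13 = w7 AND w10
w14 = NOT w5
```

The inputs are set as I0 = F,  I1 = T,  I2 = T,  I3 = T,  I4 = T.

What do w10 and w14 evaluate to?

w0 = NOT I1 = NOT T = F
w4 = I4 OR I2 = T OR T = T
w5 = I1 OR I2 = T OR T = T
w10 = w4 AND w0 = T AND F = F
w14 = NOT w5 = NOT T = F

w10 = F  w14 = F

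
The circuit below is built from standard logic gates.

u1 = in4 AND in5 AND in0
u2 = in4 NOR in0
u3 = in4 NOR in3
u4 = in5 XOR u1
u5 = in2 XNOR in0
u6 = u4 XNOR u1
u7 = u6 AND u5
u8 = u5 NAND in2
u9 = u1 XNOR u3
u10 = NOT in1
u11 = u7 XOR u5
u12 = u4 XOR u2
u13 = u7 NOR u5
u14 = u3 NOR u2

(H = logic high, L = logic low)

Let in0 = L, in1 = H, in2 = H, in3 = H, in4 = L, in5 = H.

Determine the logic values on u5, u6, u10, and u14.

u5 = L; u6 = L; u10 = L; u14 = L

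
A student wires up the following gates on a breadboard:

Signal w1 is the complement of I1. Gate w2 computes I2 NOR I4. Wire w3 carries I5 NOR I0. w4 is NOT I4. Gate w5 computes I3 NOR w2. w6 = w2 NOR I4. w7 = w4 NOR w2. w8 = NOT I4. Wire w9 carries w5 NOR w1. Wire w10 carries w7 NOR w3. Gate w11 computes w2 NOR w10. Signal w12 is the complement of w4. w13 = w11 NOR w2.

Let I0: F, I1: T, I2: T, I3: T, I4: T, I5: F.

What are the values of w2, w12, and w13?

w2 = I2 NOR I4 = T NOR T = F
w3 = I5 NOR I0 = F NOR F = T
w4 = NOT I4 = NOT T = F
w7 = w4 NOR w2 = F NOR F = T
w10 = w7 NOR w3 = T NOR T = F
w11 = w2 NOR w10 = F NOR F = T
w12 = NOT w4 = NOT F = T
w13 = w11 NOR w2 = T NOR F = F

w2 = F, w12 = T, w13 = F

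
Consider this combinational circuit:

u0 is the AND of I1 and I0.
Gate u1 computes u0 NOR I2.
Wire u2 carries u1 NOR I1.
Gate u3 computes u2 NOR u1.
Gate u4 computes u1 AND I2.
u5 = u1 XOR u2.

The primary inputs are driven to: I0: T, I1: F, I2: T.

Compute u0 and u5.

u0 = F, u5 = T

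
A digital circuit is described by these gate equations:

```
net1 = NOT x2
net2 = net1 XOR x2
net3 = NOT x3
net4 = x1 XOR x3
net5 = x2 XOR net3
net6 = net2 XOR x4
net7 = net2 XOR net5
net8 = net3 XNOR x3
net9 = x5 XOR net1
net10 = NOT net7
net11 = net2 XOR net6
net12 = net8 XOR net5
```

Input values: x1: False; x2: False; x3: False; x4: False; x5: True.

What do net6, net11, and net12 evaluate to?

net6 = True; net11 = False; net12 = True

net1 = NOT x2 = NOT False = True
net2 = net1 XOR x2 = True XOR False = True
net3 = NOT x3 = NOT False = True
net5 = x2 XOR net3 = False XOR True = True
net6 = net2 XOR x4 = True XOR False = True
net8 = net3 XNOR x3 = True XNOR False = False
net11 = net2 XOR net6 = True XOR True = False
net12 = net8 XOR net5 = False XOR True = True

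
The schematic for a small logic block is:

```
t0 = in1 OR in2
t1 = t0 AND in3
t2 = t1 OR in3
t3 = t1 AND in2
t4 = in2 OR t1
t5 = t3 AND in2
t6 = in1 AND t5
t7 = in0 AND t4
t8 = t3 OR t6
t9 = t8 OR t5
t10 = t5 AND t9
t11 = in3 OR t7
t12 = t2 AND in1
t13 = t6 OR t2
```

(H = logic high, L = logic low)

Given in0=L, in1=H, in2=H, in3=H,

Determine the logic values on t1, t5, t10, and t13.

t0 = in1 OR in2 = H OR H = H
t1 = t0 AND in3 = H AND H = H
t2 = t1 OR in3 = H OR H = H
t3 = t1 AND in2 = H AND H = H
t5 = t3 AND in2 = H AND H = H
t6 = in1 AND t5 = H AND H = H
t8 = t3 OR t6 = H OR H = H
t9 = t8 OR t5 = H OR H = H
t10 = t5 AND t9 = H AND H = H
t13 = t6 OR t2 = H OR H = H

t1 = H, t5 = H, t10 = H, t13 = H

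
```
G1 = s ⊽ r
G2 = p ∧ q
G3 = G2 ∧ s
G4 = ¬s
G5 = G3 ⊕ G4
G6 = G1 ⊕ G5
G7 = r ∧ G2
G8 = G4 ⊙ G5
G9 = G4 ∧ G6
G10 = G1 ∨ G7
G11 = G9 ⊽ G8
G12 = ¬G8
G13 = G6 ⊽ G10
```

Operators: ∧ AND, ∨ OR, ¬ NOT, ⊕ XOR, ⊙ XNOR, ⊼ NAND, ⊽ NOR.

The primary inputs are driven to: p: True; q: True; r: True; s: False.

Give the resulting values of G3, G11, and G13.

G1 = s NOR r = False NOR True = False
G2 = p AND q = True AND True = True
G3 = G2 AND s = True AND False = False
G4 = NOT s = NOT False = True
G5 = G3 XOR G4 = False XOR True = True
G6 = G1 XOR G5 = False XOR True = True
G7 = r AND G2 = True AND True = True
G8 = G4 XNOR G5 = True XNOR True = True
G9 = G4 AND G6 = True AND True = True
G10 = G1 OR G7 = False OR True = True
G11 = G9 NOR G8 = True NOR True = False
G13 = G6 NOR G10 = True NOR True = False

G3 = False  G11 = False  G13 = False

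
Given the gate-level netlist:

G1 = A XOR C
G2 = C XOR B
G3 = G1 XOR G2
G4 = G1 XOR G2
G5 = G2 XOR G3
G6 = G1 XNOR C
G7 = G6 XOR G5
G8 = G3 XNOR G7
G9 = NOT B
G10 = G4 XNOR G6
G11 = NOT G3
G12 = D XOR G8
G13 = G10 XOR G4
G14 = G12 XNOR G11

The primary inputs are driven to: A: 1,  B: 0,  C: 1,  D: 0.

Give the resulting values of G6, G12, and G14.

G1 = A XOR C = 1 XOR 1 = 0
G2 = C XOR B = 1 XOR 0 = 1
G3 = G1 XOR G2 = 0 XOR 1 = 1
G5 = G2 XOR G3 = 1 XOR 1 = 0
G6 = G1 XNOR C = 0 XNOR 1 = 0
G7 = G6 XOR G5 = 0 XOR 0 = 0
G8 = G3 XNOR G7 = 1 XNOR 0 = 0
G11 = NOT G3 = NOT 1 = 0
G12 = D XOR G8 = 0 XOR 0 = 0
G14 = G12 XNOR G11 = 0 XNOR 0 = 1

G6 = 0; G12 = 0; G14 = 1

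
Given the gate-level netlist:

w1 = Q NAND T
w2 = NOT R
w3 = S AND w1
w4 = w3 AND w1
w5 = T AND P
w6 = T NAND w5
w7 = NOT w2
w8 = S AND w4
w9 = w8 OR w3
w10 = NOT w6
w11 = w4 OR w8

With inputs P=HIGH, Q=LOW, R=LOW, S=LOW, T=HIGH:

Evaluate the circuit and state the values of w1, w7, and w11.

w1 = Q NAND T = LOW NAND HIGH = HIGH
w2 = NOT R = NOT LOW = HIGH
w3 = S AND w1 = LOW AND HIGH = LOW
w4 = w3 AND w1 = LOW AND HIGH = LOW
w7 = NOT w2 = NOT HIGH = LOW
w8 = S AND w4 = LOW AND LOW = LOW
w11 = w4 OR w8 = LOW OR LOW = LOW

w1 = HIGH, w7 = LOW, w11 = LOW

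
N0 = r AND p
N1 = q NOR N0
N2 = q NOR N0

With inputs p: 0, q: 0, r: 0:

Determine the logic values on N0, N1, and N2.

N0 = r AND p = 0 AND 0 = 0
N1 = q NOR N0 = 0 NOR 0 = 1
N2 = q NOR N0 = 0 NOR 0 = 1

N0 = 0  N1 = 1  N2 = 1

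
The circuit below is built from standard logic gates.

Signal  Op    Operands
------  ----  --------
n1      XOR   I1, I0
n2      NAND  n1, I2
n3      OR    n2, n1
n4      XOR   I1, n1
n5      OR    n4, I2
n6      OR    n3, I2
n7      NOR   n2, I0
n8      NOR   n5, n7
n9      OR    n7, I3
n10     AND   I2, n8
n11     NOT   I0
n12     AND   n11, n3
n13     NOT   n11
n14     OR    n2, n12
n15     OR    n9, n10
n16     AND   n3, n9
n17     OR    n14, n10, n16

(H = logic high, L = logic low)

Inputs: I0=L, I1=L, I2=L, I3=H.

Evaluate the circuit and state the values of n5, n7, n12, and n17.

n5 = L  n7 = L  n12 = H  n17 = H

n1 = I1 XOR I0 = L XOR L = L
n2 = n1 NAND I2 = L NAND L = H
n3 = n2 OR n1 = H OR L = H
n4 = I1 XOR n1 = L XOR L = L
n5 = n4 OR I2 = L OR L = L
n7 = n2 NOR I0 = H NOR L = L
n8 = n5 NOR n7 = L NOR L = H
n9 = n7 OR I3 = L OR H = H
n10 = I2 AND n8 = L AND H = L
n11 = NOT I0 = NOT L = H
n12 = n11 AND n3 = H AND H = H
n14 = n2 OR n12 = H OR H = H
n16 = n3 AND n9 = H AND H = H
n17 = n14 OR n10 OR n16 = H OR L OR H = H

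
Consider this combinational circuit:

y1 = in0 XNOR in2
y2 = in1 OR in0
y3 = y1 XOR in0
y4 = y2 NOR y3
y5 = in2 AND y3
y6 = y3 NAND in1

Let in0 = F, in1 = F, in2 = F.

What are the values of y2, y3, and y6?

y1 = in0 XNOR in2 = F XNOR F = T
y2 = in1 OR in0 = F OR F = F
y3 = y1 XOR in0 = T XOR F = T
y6 = y3 NAND in1 = T NAND F = T

y2 = F  y3 = T  y6 = T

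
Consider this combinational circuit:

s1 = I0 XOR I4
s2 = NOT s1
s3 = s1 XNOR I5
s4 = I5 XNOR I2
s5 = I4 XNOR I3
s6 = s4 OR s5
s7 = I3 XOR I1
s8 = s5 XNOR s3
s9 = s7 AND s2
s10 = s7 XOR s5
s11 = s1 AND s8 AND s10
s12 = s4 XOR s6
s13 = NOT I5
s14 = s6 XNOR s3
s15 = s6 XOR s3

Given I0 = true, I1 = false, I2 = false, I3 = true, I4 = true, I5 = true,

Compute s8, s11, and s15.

s8 = false; s11 = false; s15 = true

s1 = I0 XOR I4 = true XOR true = false
s3 = s1 XNOR I5 = false XNOR true = false
s4 = I5 XNOR I2 = true XNOR false = false
s5 = I4 XNOR I3 = true XNOR true = true
s6 = s4 OR s5 = false OR true = true
s7 = I3 XOR I1 = true XOR false = true
s8 = s5 XNOR s3 = true XNOR false = false
s10 = s7 XOR s5 = true XOR true = false
s11 = s1 AND s8 AND s10 = false AND false AND false = false
s15 = s6 XOR s3 = true XOR false = true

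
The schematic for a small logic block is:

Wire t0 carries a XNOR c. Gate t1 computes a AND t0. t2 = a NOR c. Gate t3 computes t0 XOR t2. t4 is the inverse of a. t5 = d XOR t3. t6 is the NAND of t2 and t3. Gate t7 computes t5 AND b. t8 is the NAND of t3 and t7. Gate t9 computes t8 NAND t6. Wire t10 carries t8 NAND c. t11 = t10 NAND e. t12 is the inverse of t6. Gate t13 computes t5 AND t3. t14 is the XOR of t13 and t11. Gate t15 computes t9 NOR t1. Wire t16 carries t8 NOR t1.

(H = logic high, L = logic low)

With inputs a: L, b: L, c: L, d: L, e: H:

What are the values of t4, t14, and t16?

t0 = a XNOR c = L XNOR L = H
t1 = a AND t0 = L AND H = L
t2 = a NOR c = L NOR L = H
t3 = t0 XOR t2 = H XOR H = L
t4 = NOT a = NOT L = H
t5 = d XOR t3 = L XOR L = L
t7 = t5 AND b = L AND L = L
t8 = t3 NAND t7 = L NAND L = H
t10 = t8 NAND c = H NAND L = H
t11 = t10 NAND e = H NAND H = L
t13 = t5 AND t3 = L AND L = L
t14 = t13 XOR t11 = L XOR L = L
t16 = t8 NOR t1 = H NOR L = L

t4 = H; t14 = L; t16 = L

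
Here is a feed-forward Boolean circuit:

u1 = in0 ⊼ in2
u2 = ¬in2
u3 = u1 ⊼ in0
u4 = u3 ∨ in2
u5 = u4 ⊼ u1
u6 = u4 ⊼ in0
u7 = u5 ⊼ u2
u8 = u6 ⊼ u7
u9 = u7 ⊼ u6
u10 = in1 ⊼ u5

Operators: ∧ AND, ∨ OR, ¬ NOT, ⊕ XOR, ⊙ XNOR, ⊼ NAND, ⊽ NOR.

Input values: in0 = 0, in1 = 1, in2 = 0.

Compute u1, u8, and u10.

u1 = in0 NAND in2 = 0 NAND 0 = 1
u2 = NOT in2 = NOT 0 = 1
u3 = u1 NAND in0 = 1 NAND 0 = 1
u4 = u3 OR in2 = 1 OR 0 = 1
u5 = u4 NAND u1 = 1 NAND 1 = 0
u6 = u4 NAND in0 = 1 NAND 0 = 1
u7 = u5 NAND u2 = 0 NAND 1 = 1
u8 = u6 NAND u7 = 1 NAND 1 = 0
u10 = in1 NAND u5 = 1 NAND 0 = 1

u1 = 1  u8 = 0  u10 = 1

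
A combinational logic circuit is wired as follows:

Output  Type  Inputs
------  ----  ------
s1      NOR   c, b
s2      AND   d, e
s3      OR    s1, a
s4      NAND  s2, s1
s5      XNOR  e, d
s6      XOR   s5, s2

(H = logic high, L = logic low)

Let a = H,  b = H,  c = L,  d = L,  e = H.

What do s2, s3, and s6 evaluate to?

s1 = c NOR b = L NOR H = L
s2 = d AND e = L AND H = L
s3 = s1 OR a = L OR H = H
s5 = e XNOR d = H XNOR L = L
s6 = s5 XOR s2 = L XOR L = L

s2 = L  s3 = H  s6 = L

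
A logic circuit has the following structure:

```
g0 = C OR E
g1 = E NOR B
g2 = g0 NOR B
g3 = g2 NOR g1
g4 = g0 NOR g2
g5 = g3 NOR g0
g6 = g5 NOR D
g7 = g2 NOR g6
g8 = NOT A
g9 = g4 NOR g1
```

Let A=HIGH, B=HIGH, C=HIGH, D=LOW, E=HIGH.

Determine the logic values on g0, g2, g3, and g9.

g0 = HIGH  g2 = LOW  g3 = HIGH  g9 = HIGH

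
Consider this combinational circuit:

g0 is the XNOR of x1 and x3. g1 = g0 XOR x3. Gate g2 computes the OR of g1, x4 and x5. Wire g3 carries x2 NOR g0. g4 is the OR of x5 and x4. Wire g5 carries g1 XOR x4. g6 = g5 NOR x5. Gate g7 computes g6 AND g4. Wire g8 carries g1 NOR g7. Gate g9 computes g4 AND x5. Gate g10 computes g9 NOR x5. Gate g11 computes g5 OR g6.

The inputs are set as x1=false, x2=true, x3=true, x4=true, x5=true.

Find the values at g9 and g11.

g0 = x1 XNOR x3 = false XNOR true = false
g1 = g0 XOR x3 = false XOR true = true
g4 = x5 OR x4 = true OR true = true
g5 = g1 XOR x4 = true XOR true = false
g6 = g5 NOR x5 = false NOR true = false
g9 = g4 AND x5 = true AND true = true
g11 = g5 OR g6 = false OR false = false

g9 = true, g11 = false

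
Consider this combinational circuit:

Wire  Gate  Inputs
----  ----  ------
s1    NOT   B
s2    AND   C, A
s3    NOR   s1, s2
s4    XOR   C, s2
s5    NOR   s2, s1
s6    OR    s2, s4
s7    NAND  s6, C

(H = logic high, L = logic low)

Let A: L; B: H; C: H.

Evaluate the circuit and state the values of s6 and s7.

s2 = C AND A = H AND L = L
s4 = C XOR s2 = H XOR L = H
s6 = s2 OR s4 = L OR H = H
s7 = s6 NAND C = H NAND H = L

s6 = H, s7 = L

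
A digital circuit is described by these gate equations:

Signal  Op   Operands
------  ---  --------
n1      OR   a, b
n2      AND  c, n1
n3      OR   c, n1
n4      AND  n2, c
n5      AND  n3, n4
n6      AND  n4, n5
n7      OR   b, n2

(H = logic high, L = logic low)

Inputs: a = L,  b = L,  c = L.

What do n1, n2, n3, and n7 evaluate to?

n1 = L  n2 = L  n3 = L  n7 = L

n1 = a OR b = L OR L = L
n2 = c AND n1 = L AND L = L
n3 = c OR n1 = L OR L = L
n7 = b OR n2 = L OR L = L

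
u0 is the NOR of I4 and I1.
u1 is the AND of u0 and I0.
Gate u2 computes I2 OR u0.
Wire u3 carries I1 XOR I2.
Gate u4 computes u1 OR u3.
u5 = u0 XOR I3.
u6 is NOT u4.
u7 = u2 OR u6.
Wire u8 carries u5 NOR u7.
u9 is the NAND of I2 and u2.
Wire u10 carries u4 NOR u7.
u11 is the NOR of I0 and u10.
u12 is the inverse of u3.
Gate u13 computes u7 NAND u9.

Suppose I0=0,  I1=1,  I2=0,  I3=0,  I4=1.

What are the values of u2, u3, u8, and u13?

u2 = 0, u3 = 1, u8 = 1, u13 = 1

u0 = I4 NOR I1 = 1 NOR 1 = 0
u1 = u0 AND I0 = 0 AND 0 = 0
u2 = I2 OR u0 = 0 OR 0 = 0
u3 = I1 XOR I2 = 1 XOR 0 = 1
u4 = u1 OR u3 = 0 OR 1 = 1
u5 = u0 XOR I3 = 0 XOR 0 = 0
u6 = NOT u4 = NOT 1 = 0
u7 = u2 OR u6 = 0 OR 0 = 0
u8 = u5 NOR u7 = 0 NOR 0 = 1
u9 = I2 NAND u2 = 0 NAND 0 = 1
u13 = u7 NAND u9 = 0 NAND 1 = 1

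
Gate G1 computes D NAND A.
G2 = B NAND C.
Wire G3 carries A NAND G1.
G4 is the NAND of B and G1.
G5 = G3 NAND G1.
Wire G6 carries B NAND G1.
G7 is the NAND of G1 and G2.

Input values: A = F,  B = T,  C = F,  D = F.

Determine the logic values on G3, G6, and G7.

G1 = D NAND A = F NAND F = T
G2 = B NAND C = T NAND F = T
G3 = A NAND G1 = F NAND T = T
G6 = B NAND G1 = T NAND T = F
G7 = G1 NAND G2 = T NAND T = F

G3 = T, G6 = F, G7 = F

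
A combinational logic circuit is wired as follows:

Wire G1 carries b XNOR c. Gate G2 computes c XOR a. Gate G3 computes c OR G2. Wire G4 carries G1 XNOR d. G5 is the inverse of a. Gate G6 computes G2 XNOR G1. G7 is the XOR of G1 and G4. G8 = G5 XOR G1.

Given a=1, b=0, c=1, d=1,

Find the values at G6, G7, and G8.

G6 = 1, G7 = 0, G8 = 0

G1 = b XNOR c = 0 XNOR 1 = 0
G2 = c XOR a = 1 XOR 1 = 0
G4 = G1 XNOR d = 0 XNOR 1 = 0
G5 = NOT a = NOT 1 = 0
G6 = G2 XNOR G1 = 0 XNOR 0 = 1
G7 = G1 XOR G4 = 0 XOR 0 = 0
G8 = G5 XOR G1 = 0 XOR 0 = 0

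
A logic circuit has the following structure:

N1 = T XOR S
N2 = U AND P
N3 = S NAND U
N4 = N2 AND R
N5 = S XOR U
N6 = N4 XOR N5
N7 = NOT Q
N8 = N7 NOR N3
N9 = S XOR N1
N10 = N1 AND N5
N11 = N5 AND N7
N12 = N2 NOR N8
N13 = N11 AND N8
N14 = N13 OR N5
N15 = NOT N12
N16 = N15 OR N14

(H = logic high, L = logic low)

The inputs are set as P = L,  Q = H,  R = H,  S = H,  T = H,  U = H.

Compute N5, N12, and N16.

N5 = L, N12 = L, N16 = H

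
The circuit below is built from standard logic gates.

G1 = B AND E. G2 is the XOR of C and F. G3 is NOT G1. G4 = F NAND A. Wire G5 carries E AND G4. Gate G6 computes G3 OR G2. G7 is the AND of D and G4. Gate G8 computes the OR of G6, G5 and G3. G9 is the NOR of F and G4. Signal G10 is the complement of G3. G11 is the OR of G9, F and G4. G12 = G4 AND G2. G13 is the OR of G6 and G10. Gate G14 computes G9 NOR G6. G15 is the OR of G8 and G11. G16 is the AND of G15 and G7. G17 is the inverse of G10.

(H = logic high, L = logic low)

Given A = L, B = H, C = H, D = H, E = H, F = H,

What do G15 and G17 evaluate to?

G15 = H, G17 = L

G1 = B AND E = H AND H = H
G2 = C XOR F = H XOR H = L
G3 = NOT G1 = NOT H = L
G4 = F NAND A = H NAND L = H
G5 = E AND G4 = H AND H = H
G6 = G3 OR G2 = L OR L = L
G8 = G6 OR G5 OR G3 = L OR H OR L = H
G9 = F NOR G4 = H NOR H = L
G10 = NOT G3 = NOT L = H
G11 = G9 OR F OR G4 = L OR H OR H = H
G15 = G8 OR G11 = H OR H = H
G17 = NOT G10 = NOT H = L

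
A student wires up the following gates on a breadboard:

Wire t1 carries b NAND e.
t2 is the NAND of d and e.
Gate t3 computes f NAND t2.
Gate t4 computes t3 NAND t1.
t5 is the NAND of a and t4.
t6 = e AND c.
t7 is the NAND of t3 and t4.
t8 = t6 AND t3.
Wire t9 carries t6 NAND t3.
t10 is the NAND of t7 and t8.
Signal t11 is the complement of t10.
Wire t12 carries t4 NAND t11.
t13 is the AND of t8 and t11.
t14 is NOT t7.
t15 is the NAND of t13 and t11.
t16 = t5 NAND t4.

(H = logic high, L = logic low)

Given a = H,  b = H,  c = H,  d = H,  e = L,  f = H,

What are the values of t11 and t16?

t1 = b NAND e = H NAND L = H
t2 = d NAND e = H NAND L = H
t3 = f NAND t2 = H NAND H = L
t4 = t3 NAND t1 = L NAND H = H
t5 = a NAND t4 = H NAND H = L
t6 = e AND c = L AND H = L
t7 = t3 NAND t4 = L NAND H = H
t8 = t6 AND t3 = L AND L = L
t10 = t7 NAND t8 = H NAND L = H
t11 = NOT t10 = NOT H = L
t16 = t5 NAND t4 = L NAND H = H

t11 = L; t16 = H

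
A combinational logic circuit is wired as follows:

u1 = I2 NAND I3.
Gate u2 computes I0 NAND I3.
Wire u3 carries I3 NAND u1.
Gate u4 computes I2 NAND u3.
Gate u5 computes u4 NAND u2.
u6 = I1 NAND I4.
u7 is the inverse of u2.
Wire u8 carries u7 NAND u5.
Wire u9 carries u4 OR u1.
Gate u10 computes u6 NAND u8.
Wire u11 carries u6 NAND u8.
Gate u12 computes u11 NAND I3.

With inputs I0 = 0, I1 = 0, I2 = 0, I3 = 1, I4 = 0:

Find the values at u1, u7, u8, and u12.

u1 = 1, u7 = 0, u8 = 1, u12 = 1

u1 = I2 NAND I3 = 0 NAND 1 = 1
u2 = I0 NAND I3 = 0 NAND 1 = 1
u3 = I3 NAND u1 = 1 NAND 1 = 0
u4 = I2 NAND u3 = 0 NAND 0 = 1
u5 = u4 NAND u2 = 1 NAND 1 = 0
u6 = I1 NAND I4 = 0 NAND 0 = 1
u7 = NOT u2 = NOT 1 = 0
u8 = u7 NAND u5 = 0 NAND 0 = 1
u11 = u6 NAND u8 = 1 NAND 1 = 0
u12 = u11 NAND I3 = 0 NAND 1 = 1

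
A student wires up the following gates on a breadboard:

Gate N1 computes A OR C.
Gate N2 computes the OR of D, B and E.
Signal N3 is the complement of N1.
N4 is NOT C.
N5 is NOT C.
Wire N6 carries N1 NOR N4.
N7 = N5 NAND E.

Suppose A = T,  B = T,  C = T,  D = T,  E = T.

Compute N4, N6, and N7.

N4 = F; N6 = F; N7 = T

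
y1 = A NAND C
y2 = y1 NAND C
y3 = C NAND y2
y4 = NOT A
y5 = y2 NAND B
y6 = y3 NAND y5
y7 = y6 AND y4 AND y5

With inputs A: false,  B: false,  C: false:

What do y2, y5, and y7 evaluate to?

y2 = true; y5 = true; y7 = false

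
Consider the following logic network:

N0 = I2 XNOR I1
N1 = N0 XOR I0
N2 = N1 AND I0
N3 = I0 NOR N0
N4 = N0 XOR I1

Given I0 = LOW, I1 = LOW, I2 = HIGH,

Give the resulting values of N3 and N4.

N3 = HIGH; N4 = LOW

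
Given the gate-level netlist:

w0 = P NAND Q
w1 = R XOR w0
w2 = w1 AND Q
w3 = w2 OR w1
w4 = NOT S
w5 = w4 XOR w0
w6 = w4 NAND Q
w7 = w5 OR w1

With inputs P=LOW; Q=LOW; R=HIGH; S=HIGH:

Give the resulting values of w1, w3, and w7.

w0 = P NAND Q = LOW NAND LOW = HIGH
w1 = R XOR w0 = HIGH XOR HIGH = LOW
w2 = w1 AND Q = LOW AND LOW = LOW
w3 = w2 OR w1 = LOW OR LOW = LOW
w4 = NOT S = NOT HIGH = LOW
w5 = w4 XOR w0 = LOW XOR HIGH = HIGH
w7 = w5 OR w1 = HIGH OR LOW = HIGH

w1 = LOW, w3 = LOW, w7 = HIGH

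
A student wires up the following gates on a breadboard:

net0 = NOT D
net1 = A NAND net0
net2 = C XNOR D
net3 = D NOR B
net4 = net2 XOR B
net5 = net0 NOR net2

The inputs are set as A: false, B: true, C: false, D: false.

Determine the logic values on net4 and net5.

net0 = NOT D = NOT false = true
net2 = C XNOR D = false XNOR false = true
net4 = net2 XOR B = true XOR true = false
net5 = net0 NOR net2 = true NOR true = false

net4 = false  net5 = false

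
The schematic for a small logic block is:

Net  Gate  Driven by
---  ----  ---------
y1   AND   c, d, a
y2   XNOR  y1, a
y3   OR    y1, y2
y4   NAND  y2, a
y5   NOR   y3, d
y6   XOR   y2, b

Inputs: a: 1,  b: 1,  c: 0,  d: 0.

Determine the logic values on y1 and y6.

y1 = c AND d AND a = 0 AND 0 AND 1 = 0
y2 = y1 XNOR a = 0 XNOR 1 = 0
y6 = y2 XOR b = 0 XOR 1 = 1

y1 = 0  y6 = 1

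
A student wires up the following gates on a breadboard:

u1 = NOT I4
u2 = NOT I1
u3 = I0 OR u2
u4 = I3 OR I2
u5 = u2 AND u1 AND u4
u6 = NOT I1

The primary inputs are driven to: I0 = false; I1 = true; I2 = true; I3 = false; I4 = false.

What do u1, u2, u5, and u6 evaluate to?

u1 = true, u2 = false, u5 = false, u6 = false

u1 = NOT I4 = NOT false = true
u2 = NOT I1 = NOT true = false
u4 = I3 OR I2 = false OR true = true
u5 = u2 AND u1 AND u4 = false AND true AND true = false
u6 = NOT I1 = NOT true = false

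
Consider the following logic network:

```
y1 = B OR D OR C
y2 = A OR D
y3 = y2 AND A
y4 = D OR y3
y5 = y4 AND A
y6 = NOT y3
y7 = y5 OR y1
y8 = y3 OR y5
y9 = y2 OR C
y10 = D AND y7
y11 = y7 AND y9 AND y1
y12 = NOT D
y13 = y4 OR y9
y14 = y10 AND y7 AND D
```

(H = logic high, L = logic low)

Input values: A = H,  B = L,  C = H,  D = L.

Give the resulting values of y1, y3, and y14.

y1 = H  y3 = H  y14 = L

y1 = B OR D OR C = L OR L OR H = H
y2 = A OR D = H OR L = H
y3 = y2 AND A = H AND H = H
y4 = D OR y3 = L OR H = H
y5 = y4 AND A = H AND H = H
y7 = y5 OR y1 = H OR H = H
y10 = D AND y7 = L AND H = L
y14 = y10 AND y7 AND D = L AND H AND L = L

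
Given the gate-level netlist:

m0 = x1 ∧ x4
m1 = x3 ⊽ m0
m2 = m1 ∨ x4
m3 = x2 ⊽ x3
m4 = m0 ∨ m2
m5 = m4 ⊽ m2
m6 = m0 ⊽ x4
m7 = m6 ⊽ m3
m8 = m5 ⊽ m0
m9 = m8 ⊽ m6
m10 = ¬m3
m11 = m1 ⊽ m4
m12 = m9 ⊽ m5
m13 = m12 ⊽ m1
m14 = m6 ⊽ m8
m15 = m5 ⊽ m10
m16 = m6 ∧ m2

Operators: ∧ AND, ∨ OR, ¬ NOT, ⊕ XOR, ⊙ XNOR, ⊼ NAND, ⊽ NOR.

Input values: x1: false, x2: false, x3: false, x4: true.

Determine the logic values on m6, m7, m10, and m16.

m6 = false, m7 = false, m10 = false, m16 = false

m0 = x1 AND x4 = false AND true = false
m1 = x3 NOR m0 = false NOR false = true
m2 = m1 OR x4 = true OR true = true
m3 = x2 NOR x3 = false NOR false = true
m6 = m0 NOR x4 = false NOR true = false
m7 = m6 NOR m3 = false NOR true = false
m10 = NOT m3 = NOT true = false
m16 = m6 AND m2 = false AND true = false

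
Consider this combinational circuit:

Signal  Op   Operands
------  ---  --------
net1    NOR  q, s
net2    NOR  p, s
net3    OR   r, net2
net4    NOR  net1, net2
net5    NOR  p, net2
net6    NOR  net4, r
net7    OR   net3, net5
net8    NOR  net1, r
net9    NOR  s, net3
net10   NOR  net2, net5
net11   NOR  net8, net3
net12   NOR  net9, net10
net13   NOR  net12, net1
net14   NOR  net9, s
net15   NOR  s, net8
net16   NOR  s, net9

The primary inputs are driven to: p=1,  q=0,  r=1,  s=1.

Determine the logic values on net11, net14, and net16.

net1 = q NOR s = 0 NOR 1 = 0
net2 = p NOR s = 1 NOR 1 = 0
net3 = r OR net2 = 1 OR 0 = 1
net8 = net1 NOR r = 0 NOR 1 = 0
net9 = s NOR net3 = 1 NOR 1 = 0
net11 = net8 NOR net3 = 0 NOR 1 = 0
net14 = net9 NOR s = 0 NOR 1 = 0
net16 = s NOR net9 = 1 NOR 0 = 0

net11 = 0, net14 = 0, net16 = 0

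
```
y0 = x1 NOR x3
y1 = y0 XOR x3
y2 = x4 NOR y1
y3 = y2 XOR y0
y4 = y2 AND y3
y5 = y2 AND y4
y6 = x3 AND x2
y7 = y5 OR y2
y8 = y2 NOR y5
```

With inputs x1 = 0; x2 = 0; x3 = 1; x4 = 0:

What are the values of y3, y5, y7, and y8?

y3 = 0; y5 = 0; y7 = 0; y8 = 1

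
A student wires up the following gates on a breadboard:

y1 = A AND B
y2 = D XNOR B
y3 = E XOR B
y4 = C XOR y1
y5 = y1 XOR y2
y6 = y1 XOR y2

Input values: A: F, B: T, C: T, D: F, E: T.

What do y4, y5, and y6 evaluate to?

y1 = A AND B = F AND T = F
y2 = D XNOR B = F XNOR T = F
y4 = C XOR y1 = T XOR F = T
y5 = y1 XOR y2 = F XOR F = F
y6 = y1 XOR y2 = F XOR F = F

y4 = T  y5 = F  y6 = F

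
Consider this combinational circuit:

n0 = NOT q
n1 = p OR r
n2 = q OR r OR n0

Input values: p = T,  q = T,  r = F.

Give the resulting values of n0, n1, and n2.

n0 = NOT q = NOT T = F
n1 = p OR r = T OR F = T
n2 = q OR r OR n0 = T OR F OR F = T

n0 = F; n1 = T; n2 = T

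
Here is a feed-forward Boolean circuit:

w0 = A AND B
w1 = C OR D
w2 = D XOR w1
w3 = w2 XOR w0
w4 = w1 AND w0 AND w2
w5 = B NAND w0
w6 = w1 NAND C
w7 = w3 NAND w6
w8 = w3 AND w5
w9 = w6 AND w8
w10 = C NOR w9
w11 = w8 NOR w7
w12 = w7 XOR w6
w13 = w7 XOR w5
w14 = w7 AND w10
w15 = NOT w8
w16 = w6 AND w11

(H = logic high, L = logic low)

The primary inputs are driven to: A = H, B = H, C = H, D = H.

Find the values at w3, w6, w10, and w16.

w3 = H  w6 = L  w10 = L  w16 = L

w0 = A AND B = H AND H = H
w1 = C OR D = H OR H = H
w2 = D XOR w1 = H XOR H = L
w3 = w2 XOR w0 = L XOR H = H
w5 = B NAND w0 = H NAND H = L
w6 = w1 NAND C = H NAND H = L
w7 = w3 NAND w6 = H NAND L = H
w8 = w3 AND w5 = H AND L = L
w9 = w6 AND w8 = L AND L = L
w10 = C NOR w9 = H NOR L = L
w11 = w8 NOR w7 = L NOR H = L
w16 = w6 AND w11 = L AND L = L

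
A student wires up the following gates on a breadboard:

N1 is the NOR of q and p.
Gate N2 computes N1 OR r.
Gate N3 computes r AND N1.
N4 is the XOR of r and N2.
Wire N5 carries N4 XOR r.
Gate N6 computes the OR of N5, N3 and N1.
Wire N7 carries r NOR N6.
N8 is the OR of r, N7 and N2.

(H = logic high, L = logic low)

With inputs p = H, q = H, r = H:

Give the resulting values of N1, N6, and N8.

N1 = q NOR p = H NOR H = L
N2 = N1 OR r = L OR H = H
N3 = r AND N1 = H AND L = L
N4 = r XOR N2 = H XOR H = L
N5 = N4 XOR r = L XOR H = H
N6 = N5 OR N3 OR N1 = H OR L OR L = H
N7 = r NOR N6 = H NOR H = L
N8 = r OR N7 OR N2 = H OR L OR H = H

N1 = L, N6 = H, N8 = H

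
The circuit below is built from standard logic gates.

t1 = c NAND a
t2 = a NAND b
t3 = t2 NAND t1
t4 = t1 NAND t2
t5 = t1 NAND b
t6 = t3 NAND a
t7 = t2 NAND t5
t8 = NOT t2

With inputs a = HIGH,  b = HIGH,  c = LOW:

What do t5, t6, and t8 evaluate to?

t1 = c NAND a = LOW NAND HIGH = HIGH
t2 = a NAND b = HIGH NAND HIGH = LOW
t3 = t2 NAND t1 = LOW NAND HIGH = HIGH
t5 = t1 NAND b = HIGH NAND HIGH = LOW
t6 = t3 NAND a = HIGH NAND HIGH = LOW
t8 = NOT t2 = NOT LOW = HIGH

t5 = LOW, t6 = LOW, t8 = HIGH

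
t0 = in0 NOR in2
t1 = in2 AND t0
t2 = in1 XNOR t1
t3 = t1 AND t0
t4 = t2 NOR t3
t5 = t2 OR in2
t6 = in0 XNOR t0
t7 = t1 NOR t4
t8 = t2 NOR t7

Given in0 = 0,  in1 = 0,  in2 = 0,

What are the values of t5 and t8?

t0 = in0 NOR in2 = 0 NOR 0 = 1
t1 = in2 AND t0 = 0 AND 1 = 0
t2 = in1 XNOR t1 = 0 XNOR 0 = 1
t3 = t1 AND t0 = 0 AND 1 = 0
t4 = t2 NOR t3 = 1 NOR 0 = 0
t5 = t2 OR in2 = 1 OR 0 = 1
t7 = t1 NOR t4 = 0 NOR 0 = 1
t8 = t2 NOR t7 = 1 NOR 1 = 0

t5 = 1, t8 = 0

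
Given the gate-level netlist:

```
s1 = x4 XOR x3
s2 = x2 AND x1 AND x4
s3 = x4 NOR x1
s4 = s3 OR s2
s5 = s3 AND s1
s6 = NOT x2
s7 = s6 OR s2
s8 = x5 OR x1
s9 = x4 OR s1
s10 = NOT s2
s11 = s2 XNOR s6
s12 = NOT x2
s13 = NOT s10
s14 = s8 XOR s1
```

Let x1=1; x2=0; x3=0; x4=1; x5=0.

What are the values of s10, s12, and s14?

s10 = 1; s12 = 1; s14 = 0

s1 = x4 XOR x3 = 1 XOR 0 = 1
s2 = x2 AND x1 AND x4 = 0 AND 1 AND 1 = 0
s8 = x5 OR x1 = 0 OR 1 = 1
s10 = NOT s2 = NOT 0 = 1
s12 = NOT x2 = NOT 0 = 1
s14 = s8 XOR s1 = 1 XOR 1 = 0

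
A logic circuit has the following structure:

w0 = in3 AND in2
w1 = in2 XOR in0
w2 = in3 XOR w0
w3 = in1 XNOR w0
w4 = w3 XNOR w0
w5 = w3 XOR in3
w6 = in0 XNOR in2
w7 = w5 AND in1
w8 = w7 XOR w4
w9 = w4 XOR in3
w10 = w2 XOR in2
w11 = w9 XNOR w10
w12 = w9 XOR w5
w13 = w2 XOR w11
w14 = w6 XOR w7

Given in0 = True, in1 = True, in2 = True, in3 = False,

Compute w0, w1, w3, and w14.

w0 = in3 AND in2 = False AND True = False
w1 = in2 XOR in0 = True XOR True = False
w3 = in1 XNOR w0 = True XNOR False = False
w5 = w3 XOR in3 = False XOR False = False
w6 = in0 XNOR in2 = True XNOR True = True
w7 = w5 AND in1 = False AND True = False
w14 = w6 XOR w7 = True XOR False = True

w0 = False; w1 = False; w3 = False; w14 = True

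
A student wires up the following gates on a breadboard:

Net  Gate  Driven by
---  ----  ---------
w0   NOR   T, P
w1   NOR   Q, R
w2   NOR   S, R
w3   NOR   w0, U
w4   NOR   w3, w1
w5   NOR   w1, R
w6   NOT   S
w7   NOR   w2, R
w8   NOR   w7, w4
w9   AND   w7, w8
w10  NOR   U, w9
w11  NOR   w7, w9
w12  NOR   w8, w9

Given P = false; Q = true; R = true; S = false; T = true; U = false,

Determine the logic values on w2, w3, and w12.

w0 = T NOR P = true NOR false = false
w1 = Q NOR R = true NOR true = false
w2 = S NOR R = false NOR true = false
w3 = w0 NOR U = false NOR false = true
w4 = w3 NOR w1 = true NOR false = false
w7 = w2 NOR R = false NOR true = false
w8 = w7 NOR w4 = false NOR false = true
w9 = w7 AND w8 = false AND true = false
w12 = w8 NOR w9 = true NOR false = false

w2 = false, w3 = true, w12 = false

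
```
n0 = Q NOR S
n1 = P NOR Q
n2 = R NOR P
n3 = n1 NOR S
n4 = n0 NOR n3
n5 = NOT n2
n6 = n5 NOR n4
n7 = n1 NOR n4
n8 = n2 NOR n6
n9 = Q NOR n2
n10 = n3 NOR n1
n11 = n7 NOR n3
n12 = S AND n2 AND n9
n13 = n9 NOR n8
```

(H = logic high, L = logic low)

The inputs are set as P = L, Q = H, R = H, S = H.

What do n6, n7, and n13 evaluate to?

n6 = L, n7 = L, n13 = L

n0 = Q NOR S = H NOR H = L
n1 = P NOR Q = L NOR H = L
n2 = R NOR P = H NOR L = L
n3 = n1 NOR S = L NOR H = L
n4 = n0 NOR n3 = L NOR L = H
n5 = NOT n2 = NOT L = H
n6 = n5 NOR n4 = H NOR H = L
n7 = n1 NOR n4 = L NOR H = L
n8 = n2 NOR n6 = L NOR L = H
n9 = Q NOR n2 = H NOR L = L
n13 = n9 NOR n8 = L NOR H = L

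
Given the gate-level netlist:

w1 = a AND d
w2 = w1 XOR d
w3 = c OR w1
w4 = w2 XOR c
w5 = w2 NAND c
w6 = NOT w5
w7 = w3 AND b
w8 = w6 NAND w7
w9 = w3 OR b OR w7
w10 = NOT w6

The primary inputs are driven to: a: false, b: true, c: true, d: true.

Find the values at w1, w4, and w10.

w1 = false, w4 = false, w10 = false

w1 = a AND d = false AND true = false
w2 = w1 XOR d = false XOR true = true
w4 = w2 XOR c = true XOR true = false
w5 = w2 NAND c = true NAND true = false
w6 = NOT w5 = NOT false = true
w10 = NOT w6 = NOT true = false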